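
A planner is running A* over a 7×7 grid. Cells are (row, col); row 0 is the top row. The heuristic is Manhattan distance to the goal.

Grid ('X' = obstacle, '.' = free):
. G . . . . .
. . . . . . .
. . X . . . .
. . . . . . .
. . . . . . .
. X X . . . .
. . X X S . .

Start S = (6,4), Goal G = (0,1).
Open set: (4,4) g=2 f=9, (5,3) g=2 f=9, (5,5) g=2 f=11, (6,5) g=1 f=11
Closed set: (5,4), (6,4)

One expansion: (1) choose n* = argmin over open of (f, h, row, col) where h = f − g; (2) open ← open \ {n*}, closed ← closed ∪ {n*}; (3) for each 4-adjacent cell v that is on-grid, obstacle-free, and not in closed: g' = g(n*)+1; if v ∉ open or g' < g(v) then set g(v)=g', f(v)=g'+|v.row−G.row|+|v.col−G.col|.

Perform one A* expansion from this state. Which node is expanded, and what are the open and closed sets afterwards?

expanded=(4,4); open=[(3,4) g=3 f=9, (4,3) g=3 f=9, (4,5) g=3 f=11, (5,3) g=2 f=9, (5,5) g=2 f=11, (6,5) g=1 f=11]; closed=[(4,4), (5,4), (6,4)]

step 1: expand (4,4) (f=9, h=7) → closed; open now [(3,4) g=3 f=9, (4,3) g=3 f=9, (4,5) g=3 f=11, (5,3) g=2 f=9, (5,5) g=2 f=11, (6,5) g=1 f=11]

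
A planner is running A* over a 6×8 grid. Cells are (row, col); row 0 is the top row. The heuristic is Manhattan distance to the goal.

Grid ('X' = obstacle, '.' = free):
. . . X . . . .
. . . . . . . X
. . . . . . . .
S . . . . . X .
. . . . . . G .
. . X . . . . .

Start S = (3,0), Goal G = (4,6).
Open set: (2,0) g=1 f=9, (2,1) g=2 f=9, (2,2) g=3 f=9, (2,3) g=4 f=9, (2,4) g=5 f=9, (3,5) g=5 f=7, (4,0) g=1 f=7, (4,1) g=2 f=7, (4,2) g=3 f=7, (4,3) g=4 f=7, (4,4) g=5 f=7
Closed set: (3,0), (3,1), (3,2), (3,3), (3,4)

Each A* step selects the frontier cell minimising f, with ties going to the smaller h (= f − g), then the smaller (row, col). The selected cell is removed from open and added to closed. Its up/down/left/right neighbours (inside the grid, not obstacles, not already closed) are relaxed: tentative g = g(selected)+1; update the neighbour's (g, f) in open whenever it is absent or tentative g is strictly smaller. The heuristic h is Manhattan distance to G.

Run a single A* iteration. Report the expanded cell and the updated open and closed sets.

expanded=(3,5); open=[(2,0) g=1 f=9, (2,1) g=2 f=9, (2,2) g=3 f=9, (2,3) g=4 f=9, (2,4) g=5 f=9, (2,5) g=6 f=9, (4,0) g=1 f=7, (4,1) g=2 f=7, (4,2) g=3 f=7, (4,3) g=4 f=7, (4,4) g=5 f=7, (4,5) g=6 f=7]; closed=[(3,0), (3,1), (3,2), (3,3), (3,4), (3,5)]

step 1: expand (3,5) (f=7, h=2) → closed; open now [(2,0) g=1 f=9, (2,1) g=2 f=9, (2,2) g=3 f=9, (2,3) g=4 f=9, (2,4) g=5 f=9, (2,5) g=6 f=9, (4,0) g=1 f=7, (4,1) g=2 f=7, (4,2) g=3 f=7, (4,3) g=4 f=7, (4,4) g=5 f=7, (4,5) g=6 f=7]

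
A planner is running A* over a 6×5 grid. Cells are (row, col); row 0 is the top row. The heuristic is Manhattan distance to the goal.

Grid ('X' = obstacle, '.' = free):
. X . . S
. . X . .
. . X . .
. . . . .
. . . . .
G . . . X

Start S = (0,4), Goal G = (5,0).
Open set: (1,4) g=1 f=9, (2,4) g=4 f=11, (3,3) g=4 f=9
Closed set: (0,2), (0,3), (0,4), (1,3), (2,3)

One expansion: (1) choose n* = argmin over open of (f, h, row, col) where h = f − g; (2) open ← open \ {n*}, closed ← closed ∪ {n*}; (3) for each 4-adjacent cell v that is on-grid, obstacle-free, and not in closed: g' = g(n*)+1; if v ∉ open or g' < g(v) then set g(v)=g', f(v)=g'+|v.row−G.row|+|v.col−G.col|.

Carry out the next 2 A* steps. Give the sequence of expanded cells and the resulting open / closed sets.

step 1: expand (3,3) (f=9, h=5) → closed; open now [(1,4) g=1 f=9, (2,4) g=4 f=11, (3,2) g=5 f=9, (3,4) g=5 f=11, (4,3) g=5 f=9]
step 2: expand (3,2) (f=9, h=4) → closed; open now [(1,4) g=1 f=9, (2,4) g=4 f=11, (3,1) g=6 f=9, (3,4) g=5 f=11, (4,2) g=6 f=9, (4,3) g=5 f=9]

order=[(3,3) → (3,2)]; open=[(1,4) g=1 f=9, (2,4) g=4 f=11, (3,1) g=6 f=9, (3,4) g=5 f=11, (4,2) g=6 f=9, (4,3) g=5 f=9]; closed=[(0,2), (0,3), (0,4), (1,3), (2,3), (3,2), (3,3)]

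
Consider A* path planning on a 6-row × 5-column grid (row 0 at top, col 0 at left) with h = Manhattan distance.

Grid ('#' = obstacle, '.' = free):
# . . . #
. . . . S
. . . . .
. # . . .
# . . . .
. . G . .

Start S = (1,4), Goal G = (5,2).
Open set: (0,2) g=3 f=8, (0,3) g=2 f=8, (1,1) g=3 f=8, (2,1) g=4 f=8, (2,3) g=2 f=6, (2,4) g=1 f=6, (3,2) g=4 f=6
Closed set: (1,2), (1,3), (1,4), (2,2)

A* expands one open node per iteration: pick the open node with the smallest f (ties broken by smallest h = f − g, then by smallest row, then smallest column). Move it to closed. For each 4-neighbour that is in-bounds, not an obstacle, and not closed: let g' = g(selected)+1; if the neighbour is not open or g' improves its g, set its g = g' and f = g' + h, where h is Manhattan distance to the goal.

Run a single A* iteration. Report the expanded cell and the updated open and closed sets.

step 1: expand (3,2) (f=6, h=2) → closed; open now [(0,2) g=3 f=8, (0,3) g=2 f=8, (1,1) g=3 f=8, (2,1) g=4 f=8, (2,3) g=2 f=6, (2,4) g=1 f=6, (3,3) g=5 f=8, (4,2) g=5 f=6]

expanded=(3,2); open=[(0,2) g=3 f=8, (0,3) g=2 f=8, (1,1) g=3 f=8, (2,1) g=4 f=8, (2,3) g=2 f=6, (2,4) g=1 f=6, (3,3) g=5 f=8, (4,2) g=5 f=6]; closed=[(1,2), (1,3), (1,4), (2,2), (3,2)]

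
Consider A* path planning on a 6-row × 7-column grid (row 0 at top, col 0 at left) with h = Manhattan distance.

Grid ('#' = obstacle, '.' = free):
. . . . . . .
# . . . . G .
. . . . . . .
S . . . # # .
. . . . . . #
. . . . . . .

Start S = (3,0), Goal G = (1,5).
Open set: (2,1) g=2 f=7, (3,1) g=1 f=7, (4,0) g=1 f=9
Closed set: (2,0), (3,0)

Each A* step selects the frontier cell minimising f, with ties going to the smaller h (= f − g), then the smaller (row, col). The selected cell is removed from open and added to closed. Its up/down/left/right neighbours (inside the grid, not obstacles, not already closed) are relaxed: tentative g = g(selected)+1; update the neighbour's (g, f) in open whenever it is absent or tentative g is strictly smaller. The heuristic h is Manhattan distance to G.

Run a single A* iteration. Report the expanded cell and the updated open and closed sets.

step 1: expand (2,1) (f=7, h=5) → closed; open now [(1,1) g=3 f=7, (2,2) g=3 f=7, (3,1) g=1 f=7, (4,0) g=1 f=9]

expanded=(2,1); open=[(1,1) g=3 f=7, (2,2) g=3 f=7, (3,1) g=1 f=7, (4,0) g=1 f=9]; closed=[(2,0), (2,1), (3,0)]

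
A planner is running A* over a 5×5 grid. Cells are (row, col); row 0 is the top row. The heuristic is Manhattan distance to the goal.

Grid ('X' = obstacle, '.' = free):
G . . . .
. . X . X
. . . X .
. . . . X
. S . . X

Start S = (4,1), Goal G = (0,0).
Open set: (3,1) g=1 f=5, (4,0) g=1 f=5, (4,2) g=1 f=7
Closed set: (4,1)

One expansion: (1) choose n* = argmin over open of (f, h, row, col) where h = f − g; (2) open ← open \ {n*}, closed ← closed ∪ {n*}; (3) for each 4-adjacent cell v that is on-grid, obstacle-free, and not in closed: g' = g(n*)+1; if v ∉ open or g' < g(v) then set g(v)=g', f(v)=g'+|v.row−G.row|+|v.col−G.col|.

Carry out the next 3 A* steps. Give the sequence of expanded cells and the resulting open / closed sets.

step 1: expand (3,1) (f=5, h=4) → closed; open now [(2,1) g=2 f=5, (3,0) g=2 f=5, (3,2) g=2 f=7, (4,0) g=1 f=5, (4,2) g=1 f=7]
step 2: expand (2,1) (f=5, h=3) → closed; open now [(1,1) g=3 f=5, (2,0) g=3 f=5, (2,2) g=3 f=7, (3,0) g=2 f=5, (3,2) g=2 f=7, (4,0) g=1 f=5, (4,2) g=1 f=7]
step 3: expand (1,1) (f=5, h=2) → closed; open now [(0,1) g=4 f=5, (1,0) g=4 f=5, (2,0) g=3 f=5, (2,2) g=3 f=7, (3,0) g=2 f=5, (3,2) g=2 f=7, (4,0) g=1 f=5, (4,2) g=1 f=7]

order=[(3,1) → (2,1) → (1,1)]; open=[(0,1) g=4 f=5, (1,0) g=4 f=5, (2,0) g=3 f=5, (2,2) g=3 f=7, (3,0) g=2 f=5, (3,2) g=2 f=7, (4,0) g=1 f=5, (4,2) g=1 f=7]; closed=[(1,1), (2,1), (3,1), (4,1)]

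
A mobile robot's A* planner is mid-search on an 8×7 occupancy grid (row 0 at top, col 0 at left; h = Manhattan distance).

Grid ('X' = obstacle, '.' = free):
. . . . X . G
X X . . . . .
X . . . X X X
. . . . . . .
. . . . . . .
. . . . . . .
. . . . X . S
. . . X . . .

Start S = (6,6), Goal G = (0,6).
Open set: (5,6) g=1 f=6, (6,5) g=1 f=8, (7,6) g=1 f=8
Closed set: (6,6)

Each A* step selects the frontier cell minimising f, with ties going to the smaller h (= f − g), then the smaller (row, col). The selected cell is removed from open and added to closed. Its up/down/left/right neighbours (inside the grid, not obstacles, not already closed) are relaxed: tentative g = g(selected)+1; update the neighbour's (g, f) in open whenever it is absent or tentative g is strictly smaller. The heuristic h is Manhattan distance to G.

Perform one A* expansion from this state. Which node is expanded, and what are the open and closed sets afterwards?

expanded=(5,6); open=[(4,6) g=2 f=6, (5,5) g=2 f=8, (6,5) g=1 f=8, (7,6) g=1 f=8]; closed=[(5,6), (6,6)]

step 1: expand (5,6) (f=6, h=5) → closed; open now [(4,6) g=2 f=6, (5,5) g=2 f=8, (6,5) g=1 f=8, (7,6) g=1 f=8]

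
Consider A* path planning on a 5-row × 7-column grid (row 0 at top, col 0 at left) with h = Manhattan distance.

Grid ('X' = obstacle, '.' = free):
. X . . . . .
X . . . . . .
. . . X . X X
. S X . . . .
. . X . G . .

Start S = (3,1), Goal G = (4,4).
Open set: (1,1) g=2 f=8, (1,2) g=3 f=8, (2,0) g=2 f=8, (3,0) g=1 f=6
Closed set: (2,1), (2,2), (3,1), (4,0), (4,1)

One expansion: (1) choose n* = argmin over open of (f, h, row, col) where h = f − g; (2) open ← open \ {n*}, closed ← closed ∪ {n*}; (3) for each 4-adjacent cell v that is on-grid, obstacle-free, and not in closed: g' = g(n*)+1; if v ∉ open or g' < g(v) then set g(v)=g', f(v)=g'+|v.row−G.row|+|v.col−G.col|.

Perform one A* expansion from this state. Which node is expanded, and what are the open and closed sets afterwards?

expanded=(3,0); open=[(1,1) g=2 f=8, (1,2) g=3 f=8, (2,0) g=2 f=8]; closed=[(2,1), (2,2), (3,0), (3,1), (4,0), (4,1)]

step 1: expand (3,0) (f=6, h=5) → closed; open now [(1,1) g=2 f=8, (1,2) g=3 f=8, (2,0) g=2 f=8]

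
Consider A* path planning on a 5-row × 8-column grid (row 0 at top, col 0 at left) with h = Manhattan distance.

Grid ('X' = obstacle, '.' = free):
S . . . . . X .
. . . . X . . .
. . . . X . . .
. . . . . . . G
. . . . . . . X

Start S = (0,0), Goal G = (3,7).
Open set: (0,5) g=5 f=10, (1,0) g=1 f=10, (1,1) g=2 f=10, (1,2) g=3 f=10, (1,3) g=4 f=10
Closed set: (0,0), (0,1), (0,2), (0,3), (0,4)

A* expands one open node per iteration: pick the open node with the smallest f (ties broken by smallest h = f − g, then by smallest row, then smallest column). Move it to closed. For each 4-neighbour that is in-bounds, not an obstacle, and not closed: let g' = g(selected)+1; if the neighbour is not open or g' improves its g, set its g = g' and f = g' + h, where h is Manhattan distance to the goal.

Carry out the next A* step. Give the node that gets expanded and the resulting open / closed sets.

step 1: expand (0,5) (f=10, h=5) → closed; open now [(1,0) g=1 f=10, (1,1) g=2 f=10, (1,2) g=3 f=10, (1,3) g=4 f=10, (1,5) g=6 f=10]

expanded=(0,5); open=[(1,0) g=1 f=10, (1,1) g=2 f=10, (1,2) g=3 f=10, (1,3) g=4 f=10, (1,5) g=6 f=10]; closed=[(0,0), (0,1), (0,2), (0,3), (0,4), (0,5)]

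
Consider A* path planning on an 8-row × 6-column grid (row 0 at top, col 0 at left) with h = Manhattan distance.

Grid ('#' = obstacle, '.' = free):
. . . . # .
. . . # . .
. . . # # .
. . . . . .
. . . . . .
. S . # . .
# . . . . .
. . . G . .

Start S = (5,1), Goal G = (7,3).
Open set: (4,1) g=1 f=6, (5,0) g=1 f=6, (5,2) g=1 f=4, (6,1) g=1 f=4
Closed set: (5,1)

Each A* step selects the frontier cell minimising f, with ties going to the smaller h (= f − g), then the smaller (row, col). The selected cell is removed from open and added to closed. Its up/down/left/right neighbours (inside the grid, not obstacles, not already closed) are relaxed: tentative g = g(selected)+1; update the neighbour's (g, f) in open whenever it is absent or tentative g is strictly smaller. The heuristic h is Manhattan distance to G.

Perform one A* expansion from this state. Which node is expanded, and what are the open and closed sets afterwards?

step 1: expand (5,2) (f=4, h=3) → closed; open now [(4,1) g=1 f=6, (4,2) g=2 f=6, (5,0) g=1 f=6, (6,1) g=1 f=4, (6,2) g=2 f=4]

expanded=(5,2); open=[(4,1) g=1 f=6, (4,2) g=2 f=6, (5,0) g=1 f=6, (6,1) g=1 f=4, (6,2) g=2 f=4]; closed=[(5,1), (5,2)]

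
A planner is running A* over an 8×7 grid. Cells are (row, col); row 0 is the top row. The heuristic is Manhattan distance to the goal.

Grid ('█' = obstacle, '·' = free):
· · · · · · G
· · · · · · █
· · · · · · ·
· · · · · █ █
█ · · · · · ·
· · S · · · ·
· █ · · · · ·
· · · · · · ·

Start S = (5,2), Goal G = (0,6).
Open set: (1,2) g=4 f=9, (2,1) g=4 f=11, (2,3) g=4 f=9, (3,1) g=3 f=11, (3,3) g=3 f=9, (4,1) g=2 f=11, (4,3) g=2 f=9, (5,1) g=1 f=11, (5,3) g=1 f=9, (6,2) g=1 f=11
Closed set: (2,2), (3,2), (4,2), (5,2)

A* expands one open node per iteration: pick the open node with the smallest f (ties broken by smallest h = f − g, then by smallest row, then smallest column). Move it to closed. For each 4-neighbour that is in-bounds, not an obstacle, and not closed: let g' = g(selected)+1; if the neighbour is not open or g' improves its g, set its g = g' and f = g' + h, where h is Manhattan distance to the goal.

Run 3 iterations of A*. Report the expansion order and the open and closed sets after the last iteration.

step 1: expand (1,2) (f=9, h=5) → closed; open now [(0,2) g=5 f=9, (1,1) g=5 f=11, (1,3) g=5 f=9, (2,1) g=4 f=11, (2,3) g=4 f=9, (3,1) g=3 f=11, (3,3) g=3 f=9, (4,1) g=2 f=11, (4,3) g=2 f=9, (5,1) g=1 f=11, (5,3) g=1 f=9, (6,2) g=1 f=11]
step 2: expand (0,2) (f=9, h=4) → closed; open now [(0,1) g=6 f=11, (0,3) g=6 f=9, (1,1) g=5 f=11, (1,3) g=5 f=9, (2,1) g=4 f=11, (2,3) g=4 f=9, (3,1) g=3 f=11, (3,3) g=3 f=9, (4,1) g=2 f=11, (4,3) g=2 f=9, (5,1) g=1 f=11, (5,3) g=1 f=9, (6,2) g=1 f=11]
step 3: expand (0,3) (f=9, h=3) → closed; open now [(0,1) g=6 f=11, (0,4) g=7 f=9, (1,1) g=5 f=11, (1,3) g=5 f=9, (2,1) g=4 f=11, (2,3) g=4 f=9, (3,1) g=3 f=11, (3,3) g=3 f=9, (4,1) g=2 f=11, (4,3) g=2 f=9, (5,1) g=1 f=11, (5,3) g=1 f=9, (6,2) g=1 f=11]

order=[(1,2) → (0,2) → (0,3)]; open=[(0,1) g=6 f=11, (0,4) g=7 f=9, (1,1) g=5 f=11, (1,3) g=5 f=9, (2,1) g=4 f=11, (2,3) g=4 f=9, (3,1) g=3 f=11, (3,3) g=3 f=9, (4,1) g=2 f=11, (4,3) g=2 f=9, (5,1) g=1 f=11, (5,3) g=1 f=9, (6,2) g=1 f=11]; closed=[(0,2), (0,3), (1,2), (2,2), (3,2), (4,2), (5,2)]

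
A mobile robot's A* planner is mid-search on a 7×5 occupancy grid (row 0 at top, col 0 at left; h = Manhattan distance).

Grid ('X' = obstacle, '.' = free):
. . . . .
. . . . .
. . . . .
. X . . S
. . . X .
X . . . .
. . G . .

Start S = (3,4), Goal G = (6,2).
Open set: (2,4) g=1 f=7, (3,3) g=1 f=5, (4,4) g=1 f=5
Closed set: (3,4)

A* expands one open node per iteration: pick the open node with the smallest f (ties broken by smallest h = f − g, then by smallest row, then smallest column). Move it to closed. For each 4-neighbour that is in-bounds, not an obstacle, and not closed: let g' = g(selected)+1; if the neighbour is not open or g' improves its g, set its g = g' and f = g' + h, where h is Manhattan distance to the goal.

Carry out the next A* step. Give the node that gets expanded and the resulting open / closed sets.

expanded=(3,3); open=[(2,3) g=2 f=7, (2,4) g=1 f=7, (3,2) g=2 f=5, (4,4) g=1 f=5]; closed=[(3,3), (3,4)]

step 1: expand (3,3) (f=5, h=4) → closed; open now [(2,3) g=2 f=7, (2,4) g=1 f=7, (3,2) g=2 f=5, (4,4) g=1 f=5]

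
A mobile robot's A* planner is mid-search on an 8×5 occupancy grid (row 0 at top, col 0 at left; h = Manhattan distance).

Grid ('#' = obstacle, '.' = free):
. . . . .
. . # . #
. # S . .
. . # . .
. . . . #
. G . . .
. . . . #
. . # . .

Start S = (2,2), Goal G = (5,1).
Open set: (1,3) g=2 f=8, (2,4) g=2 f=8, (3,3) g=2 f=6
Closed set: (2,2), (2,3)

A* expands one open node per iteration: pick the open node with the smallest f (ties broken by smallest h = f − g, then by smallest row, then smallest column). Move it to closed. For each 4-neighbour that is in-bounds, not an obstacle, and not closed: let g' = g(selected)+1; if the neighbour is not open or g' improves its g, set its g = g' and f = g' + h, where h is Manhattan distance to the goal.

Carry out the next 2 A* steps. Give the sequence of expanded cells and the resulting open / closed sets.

step 1: expand (3,3) (f=6, h=4) → closed; open now [(1,3) g=2 f=8, (2,4) g=2 f=8, (3,4) g=3 f=8, (4,3) g=3 f=6]
step 2: expand (4,3) (f=6, h=3) → closed; open now [(1,3) g=2 f=8, (2,4) g=2 f=8, (3,4) g=3 f=8, (4,2) g=4 f=6, (5,3) g=4 f=6]

order=[(3,3) → (4,3)]; open=[(1,3) g=2 f=8, (2,4) g=2 f=8, (3,4) g=3 f=8, (4,2) g=4 f=6, (5,3) g=4 f=6]; closed=[(2,2), (2,3), (3,3), (4,3)]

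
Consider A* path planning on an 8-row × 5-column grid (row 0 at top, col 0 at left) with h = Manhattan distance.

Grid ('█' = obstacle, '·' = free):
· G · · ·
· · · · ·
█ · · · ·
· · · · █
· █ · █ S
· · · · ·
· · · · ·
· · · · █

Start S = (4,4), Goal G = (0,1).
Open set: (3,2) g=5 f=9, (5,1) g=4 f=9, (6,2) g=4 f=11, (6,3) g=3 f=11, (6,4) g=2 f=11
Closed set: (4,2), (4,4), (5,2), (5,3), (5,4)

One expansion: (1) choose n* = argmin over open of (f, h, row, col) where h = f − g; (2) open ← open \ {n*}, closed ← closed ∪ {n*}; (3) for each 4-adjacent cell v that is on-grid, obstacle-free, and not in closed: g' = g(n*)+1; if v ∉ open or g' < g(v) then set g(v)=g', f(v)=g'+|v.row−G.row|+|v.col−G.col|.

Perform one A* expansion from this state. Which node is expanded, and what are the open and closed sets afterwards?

step 1: expand (3,2) (f=9, h=4) → closed; open now [(2,2) g=6 f=9, (3,1) g=6 f=9, (3,3) g=6 f=11, (5,1) g=4 f=9, (6,2) g=4 f=11, (6,3) g=3 f=11, (6,4) g=2 f=11]

expanded=(3,2); open=[(2,2) g=6 f=9, (3,1) g=6 f=9, (3,3) g=6 f=11, (5,1) g=4 f=9, (6,2) g=4 f=11, (6,3) g=3 f=11, (6,4) g=2 f=11]; closed=[(3,2), (4,2), (4,4), (5,2), (5,3), (5,4)]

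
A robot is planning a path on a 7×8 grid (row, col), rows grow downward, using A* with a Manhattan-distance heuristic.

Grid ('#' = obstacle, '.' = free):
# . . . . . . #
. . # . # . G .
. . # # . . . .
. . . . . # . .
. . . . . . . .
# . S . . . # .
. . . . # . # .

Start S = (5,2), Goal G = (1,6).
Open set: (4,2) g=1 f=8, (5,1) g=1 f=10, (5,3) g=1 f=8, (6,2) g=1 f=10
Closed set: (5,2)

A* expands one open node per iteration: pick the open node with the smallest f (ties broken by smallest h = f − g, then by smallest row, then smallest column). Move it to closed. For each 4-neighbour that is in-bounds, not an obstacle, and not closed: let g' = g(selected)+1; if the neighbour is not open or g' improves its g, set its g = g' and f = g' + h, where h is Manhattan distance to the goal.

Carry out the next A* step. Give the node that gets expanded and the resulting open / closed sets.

step 1: expand (4,2) (f=8, h=7) → closed; open now [(3,2) g=2 f=8, (4,1) g=2 f=10, (4,3) g=2 f=8, (5,1) g=1 f=10, (5,3) g=1 f=8, (6,2) g=1 f=10]

expanded=(4,2); open=[(3,2) g=2 f=8, (4,1) g=2 f=10, (4,3) g=2 f=8, (5,1) g=1 f=10, (5,3) g=1 f=8, (6,2) g=1 f=10]; closed=[(4,2), (5,2)]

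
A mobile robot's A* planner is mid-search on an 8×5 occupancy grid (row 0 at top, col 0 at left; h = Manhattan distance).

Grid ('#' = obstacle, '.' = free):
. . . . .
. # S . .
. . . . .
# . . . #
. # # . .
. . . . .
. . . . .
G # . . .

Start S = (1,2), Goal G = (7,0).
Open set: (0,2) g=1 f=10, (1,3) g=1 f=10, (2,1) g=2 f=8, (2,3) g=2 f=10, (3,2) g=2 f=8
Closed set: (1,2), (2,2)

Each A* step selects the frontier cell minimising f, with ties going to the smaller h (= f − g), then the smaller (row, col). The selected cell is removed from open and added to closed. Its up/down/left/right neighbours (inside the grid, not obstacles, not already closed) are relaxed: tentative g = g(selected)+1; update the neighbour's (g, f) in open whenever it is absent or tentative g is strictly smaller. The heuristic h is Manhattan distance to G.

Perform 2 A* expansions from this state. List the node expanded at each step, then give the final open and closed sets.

order=[(2,1) → (2,0)]; open=[(0,2) g=1 f=10, (1,0) g=4 f=10, (1,3) g=1 f=10, (2,3) g=2 f=10, (3,1) g=3 f=8, (3,2) g=2 f=8]; closed=[(1,2), (2,0), (2,1), (2,2)]

step 1: expand (2,1) (f=8, h=6) → closed; open now [(0,2) g=1 f=10, (1,3) g=1 f=10, (2,0) g=3 f=8, (2,3) g=2 f=10, (3,1) g=3 f=8, (3,2) g=2 f=8]
step 2: expand (2,0) (f=8, h=5) → closed; open now [(0,2) g=1 f=10, (1,0) g=4 f=10, (1,3) g=1 f=10, (2,3) g=2 f=10, (3,1) g=3 f=8, (3,2) g=2 f=8]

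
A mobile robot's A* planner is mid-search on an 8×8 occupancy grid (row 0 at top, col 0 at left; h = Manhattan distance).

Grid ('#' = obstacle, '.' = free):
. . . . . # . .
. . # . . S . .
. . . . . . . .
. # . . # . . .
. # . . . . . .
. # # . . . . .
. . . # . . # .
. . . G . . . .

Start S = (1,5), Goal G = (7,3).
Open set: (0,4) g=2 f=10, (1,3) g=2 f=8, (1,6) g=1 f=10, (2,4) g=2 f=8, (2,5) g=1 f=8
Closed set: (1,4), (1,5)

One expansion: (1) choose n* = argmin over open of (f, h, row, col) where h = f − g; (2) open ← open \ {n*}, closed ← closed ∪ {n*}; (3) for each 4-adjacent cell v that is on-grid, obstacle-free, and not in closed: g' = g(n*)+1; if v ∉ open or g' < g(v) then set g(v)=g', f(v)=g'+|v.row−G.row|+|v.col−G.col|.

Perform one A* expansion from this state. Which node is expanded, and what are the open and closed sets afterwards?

step 1: expand (1,3) (f=8, h=6) → closed; open now [(0,3) g=3 f=10, (0,4) g=2 f=10, (1,6) g=1 f=10, (2,3) g=3 f=8, (2,4) g=2 f=8, (2,5) g=1 f=8]

expanded=(1,3); open=[(0,3) g=3 f=10, (0,4) g=2 f=10, (1,6) g=1 f=10, (2,3) g=3 f=8, (2,4) g=2 f=8, (2,5) g=1 f=8]; closed=[(1,3), (1,4), (1,5)]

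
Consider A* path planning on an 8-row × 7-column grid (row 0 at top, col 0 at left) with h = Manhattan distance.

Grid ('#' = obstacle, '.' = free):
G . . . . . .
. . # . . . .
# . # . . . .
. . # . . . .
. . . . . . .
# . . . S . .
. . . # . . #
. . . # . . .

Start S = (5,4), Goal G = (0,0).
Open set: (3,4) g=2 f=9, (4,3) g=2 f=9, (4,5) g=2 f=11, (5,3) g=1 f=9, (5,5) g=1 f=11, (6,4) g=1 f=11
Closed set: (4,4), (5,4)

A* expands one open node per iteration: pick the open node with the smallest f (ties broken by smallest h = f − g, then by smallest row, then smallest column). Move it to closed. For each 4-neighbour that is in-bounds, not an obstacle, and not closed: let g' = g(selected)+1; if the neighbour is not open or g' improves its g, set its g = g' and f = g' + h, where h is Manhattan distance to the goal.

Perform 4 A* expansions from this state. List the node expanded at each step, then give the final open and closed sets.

step 1: expand (3,4) (f=9, h=7) → closed; open now [(2,4) g=3 f=9, (3,3) g=3 f=9, (3,5) g=3 f=11, (4,3) g=2 f=9, (4,5) g=2 f=11, (5,3) g=1 f=9, (5,5) g=1 f=11, (6,4) g=1 f=11]
step 2: expand (2,4) (f=9, h=6) → closed; open now [(1,4) g=4 f=9, (2,3) g=4 f=9, (2,5) g=4 f=11, (3,3) g=3 f=9, (3,5) g=3 f=11, (4,3) g=2 f=9, (4,5) g=2 f=11, (5,3) g=1 f=9, (5,5) g=1 f=11, (6,4) g=1 f=11]
step 3: expand (1,4) (f=9, h=5) → closed; open now [(0,4) g=5 f=9, (1,3) g=5 f=9, (1,5) g=5 f=11, (2,3) g=4 f=9, (2,5) g=4 f=11, (3,3) g=3 f=9, (3,5) g=3 f=11, (4,3) g=2 f=9, (4,5) g=2 f=11, (5,3) g=1 f=9, (5,5) g=1 f=11, (6,4) g=1 f=11]
step 4: expand (0,4) (f=9, h=4) → closed; open now [(0,3) g=6 f=9, (0,5) g=6 f=11, (1,3) g=5 f=9, (1,5) g=5 f=11, (2,3) g=4 f=9, (2,5) g=4 f=11, (3,3) g=3 f=9, (3,5) g=3 f=11, (4,3) g=2 f=9, (4,5) g=2 f=11, (5,3) g=1 f=9, (5,5) g=1 f=11, (6,4) g=1 f=11]

order=[(3,4) → (2,4) → (1,4) → (0,4)]; open=[(0,3) g=6 f=9, (0,5) g=6 f=11, (1,3) g=5 f=9, (1,5) g=5 f=11, (2,3) g=4 f=9, (2,5) g=4 f=11, (3,3) g=3 f=9, (3,5) g=3 f=11, (4,3) g=2 f=9, (4,5) g=2 f=11, (5,3) g=1 f=9, (5,5) g=1 f=11, (6,4) g=1 f=11]; closed=[(0,4), (1,4), (2,4), (3,4), (4,4), (5,4)]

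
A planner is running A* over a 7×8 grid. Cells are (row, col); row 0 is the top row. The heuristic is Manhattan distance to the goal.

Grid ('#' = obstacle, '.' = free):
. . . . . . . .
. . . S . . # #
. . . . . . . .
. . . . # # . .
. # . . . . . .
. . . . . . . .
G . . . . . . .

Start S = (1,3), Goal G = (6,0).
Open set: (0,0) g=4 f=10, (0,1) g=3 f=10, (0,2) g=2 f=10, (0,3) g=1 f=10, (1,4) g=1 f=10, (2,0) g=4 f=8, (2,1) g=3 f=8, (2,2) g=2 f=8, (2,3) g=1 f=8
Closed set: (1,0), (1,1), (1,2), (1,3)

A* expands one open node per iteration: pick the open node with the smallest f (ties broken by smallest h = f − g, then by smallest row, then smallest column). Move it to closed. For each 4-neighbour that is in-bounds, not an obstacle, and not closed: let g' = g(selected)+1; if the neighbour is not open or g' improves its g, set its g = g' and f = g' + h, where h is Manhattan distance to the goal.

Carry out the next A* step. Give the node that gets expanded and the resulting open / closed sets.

step 1: expand (2,0) (f=8, h=4) → closed; open now [(0,0) g=4 f=10, (0,1) g=3 f=10, (0,2) g=2 f=10, (0,3) g=1 f=10, (1,4) g=1 f=10, (2,1) g=3 f=8, (2,2) g=2 f=8, (2,3) g=1 f=8, (3,0) g=5 f=8]

expanded=(2,0); open=[(0,0) g=4 f=10, (0,1) g=3 f=10, (0,2) g=2 f=10, (0,3) g=1 f=10, (1,4) g=1 f=10, (2,1) g=3 f=8, (2,2) g=2 f=8, (2,3) g=1 f=8, (3,0) g=5 f=8]; closed=[(1,0), (1,1), (1,2), (1,3), (2,0)]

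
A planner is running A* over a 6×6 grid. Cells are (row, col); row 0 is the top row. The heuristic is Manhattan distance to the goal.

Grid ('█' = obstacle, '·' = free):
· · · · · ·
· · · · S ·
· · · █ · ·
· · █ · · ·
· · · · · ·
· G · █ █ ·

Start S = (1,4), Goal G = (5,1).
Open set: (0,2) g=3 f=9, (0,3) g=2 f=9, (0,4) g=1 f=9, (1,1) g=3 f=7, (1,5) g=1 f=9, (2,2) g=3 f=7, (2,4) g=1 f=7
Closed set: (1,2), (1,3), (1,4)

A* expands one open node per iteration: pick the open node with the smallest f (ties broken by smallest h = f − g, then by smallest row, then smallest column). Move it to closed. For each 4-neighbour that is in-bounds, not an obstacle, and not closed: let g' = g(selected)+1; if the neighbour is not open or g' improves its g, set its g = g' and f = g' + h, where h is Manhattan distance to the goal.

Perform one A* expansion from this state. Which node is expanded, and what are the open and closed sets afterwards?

step 1: expand (1,1) (f=7, h=4) → closed; open now [(0,1) g=4 f=9, (0,2) g=3 f=9, (0,3) g=2 f=9, (0,4) g=1 f=9, (1,0) g=4 f=9, (1,5) g=1 f=9, (2,1) g=4 f=7, (2,2) g=3 f=7, (2,4) g=1 f=7]

expanded=(1,1); open=[(0,1) g=4 f=9, (0,2) g=3 f=9, (0,3) g=2 f=9, (0,4) g=1 f=9, (1,0) g=4 f=9, (1,5) g=1 f=9, (2,1) g=4 f=7, (2,2) g=3 f=7, (2,4) g=1 f=7]; closed=[(1,1), (1,2), (1,3), (1,4)]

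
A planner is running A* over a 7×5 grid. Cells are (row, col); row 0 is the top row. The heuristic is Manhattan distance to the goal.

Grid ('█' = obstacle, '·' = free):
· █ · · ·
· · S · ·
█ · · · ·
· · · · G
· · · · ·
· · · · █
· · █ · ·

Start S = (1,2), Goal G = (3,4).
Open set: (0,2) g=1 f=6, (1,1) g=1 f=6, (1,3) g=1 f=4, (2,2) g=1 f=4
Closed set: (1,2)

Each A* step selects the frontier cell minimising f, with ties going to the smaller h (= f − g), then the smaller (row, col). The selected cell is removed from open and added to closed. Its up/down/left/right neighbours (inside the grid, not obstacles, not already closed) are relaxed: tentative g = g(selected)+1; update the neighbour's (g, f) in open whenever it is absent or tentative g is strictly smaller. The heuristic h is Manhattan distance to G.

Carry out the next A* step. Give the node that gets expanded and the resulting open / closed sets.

expanded=(1,3); open=[(0,2) g=1 f=6, (0,3) g=2 f=6, (1,1) g=1 f=6, (1,4) g=2 f=4, (2,2) g=1 f=4, (2,3) g=2 f=4]; closed=[(1,2), (1,3)]

step 1: expand (1,3) (f=4, h=3) → closed; open now [(0,2) g=1 f=6, (0,3) g=2 f=6, (1,1) g=1 f=6, (1,4) g=2 f=4, (2,2) g=1 f=4, (2,3) g=2 f=4]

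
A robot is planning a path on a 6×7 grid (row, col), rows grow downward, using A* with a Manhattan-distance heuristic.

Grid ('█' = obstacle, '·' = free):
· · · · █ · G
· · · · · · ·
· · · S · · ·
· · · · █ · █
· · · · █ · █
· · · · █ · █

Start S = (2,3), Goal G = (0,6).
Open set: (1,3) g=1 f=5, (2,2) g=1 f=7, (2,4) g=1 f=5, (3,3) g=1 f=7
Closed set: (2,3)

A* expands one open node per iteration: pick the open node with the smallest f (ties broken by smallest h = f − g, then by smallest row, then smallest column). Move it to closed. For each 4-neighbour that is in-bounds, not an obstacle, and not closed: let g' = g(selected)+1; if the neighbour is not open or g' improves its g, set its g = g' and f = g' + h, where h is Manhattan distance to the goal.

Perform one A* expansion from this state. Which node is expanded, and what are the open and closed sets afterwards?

step 1: expand (1,3) (f=5, h=4) → closed; open now [(0,3) g=2 f=5, (1,2) g=2 f=7, (1,4) g=2 f=5, (2,2) g=1 f=7, (2,4) g=1 f=5, (3,3) g=1 f=7]

expanded=(1,3); open=[(0,3) g=2 f=5, (1,2) g=2 f=7, (1,4) g=2 f=5, (2,2) g=1 f=7, (2,4) g=1 f=5, (3,3) g=1 f=7]; closed=[(1,3), (2,3)]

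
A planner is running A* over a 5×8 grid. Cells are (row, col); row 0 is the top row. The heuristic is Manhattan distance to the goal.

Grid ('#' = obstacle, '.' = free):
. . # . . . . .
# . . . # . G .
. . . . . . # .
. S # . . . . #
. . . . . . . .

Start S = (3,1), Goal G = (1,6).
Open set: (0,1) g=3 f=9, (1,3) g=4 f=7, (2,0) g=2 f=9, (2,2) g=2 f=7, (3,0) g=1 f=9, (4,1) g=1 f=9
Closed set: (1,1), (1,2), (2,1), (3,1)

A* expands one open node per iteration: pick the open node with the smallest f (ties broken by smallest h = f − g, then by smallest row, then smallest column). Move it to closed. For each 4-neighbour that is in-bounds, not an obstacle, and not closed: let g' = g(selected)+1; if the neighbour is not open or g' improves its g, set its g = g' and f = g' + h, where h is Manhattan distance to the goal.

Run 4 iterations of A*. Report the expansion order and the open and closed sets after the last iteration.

order=[(1,3) → (2,2) → (2,3) → (2,4)]; open=[(0,1) g=3 f=9, (0,3) g=5 f=9, (2,0) g=2 f=9, (2,5) g=5 f=7, (3,0) g=1 f=9, (3,3) g=4 f=9, (3,4) g=5 f=9, (4,1) g=1 f=9]; closed=[(1,1), (1,2), (1,3), (2,1), (2,2), (2,3), (2,4), (3,1)]

step 1: expand (1,3) (f=7, h=3) → closed; open now [(0,1) g=3 f=9, (0,3) g=5 f=9, (2,0) g=2 f=9, (2,2) g=2 f=7, (2,3) g=5 f=9, (3,0) g=1 f=9, (4,1) g=1 f=9]
step 2: expand (2,2) (f=7, h=5) → closed; open now [(0,1) g=3 f=9, (0,3) g=5 f=9, (2,0) g=2 f=9, (2,3) g=3 f=7, (3,0) g=1 f=9, (4,1) g=1 f=9]
step 3: expand (2,3) (f=7, h=4) → closed; open now [(0,1) g=3 f=9, (0,3) g=5 f=9, (2,0) g=2 f=9, (2,4) g=4 f=7, (3,0) g=1 f=9, (3,3) g=4 f=9, (4,1) g=1 f=9]
step 4: expand (2,4) (f=7, h=3) → closed; open now [(0,1) g=3 f=9, (0,3) g=5 f=9, (2,0) g=2 f=9, (2,5) g=5 f=7, (3,0) g=1 f=9, (3,3) g=4 f=9, (3,4) g=5 f=9, (4,1) g=1 f=9]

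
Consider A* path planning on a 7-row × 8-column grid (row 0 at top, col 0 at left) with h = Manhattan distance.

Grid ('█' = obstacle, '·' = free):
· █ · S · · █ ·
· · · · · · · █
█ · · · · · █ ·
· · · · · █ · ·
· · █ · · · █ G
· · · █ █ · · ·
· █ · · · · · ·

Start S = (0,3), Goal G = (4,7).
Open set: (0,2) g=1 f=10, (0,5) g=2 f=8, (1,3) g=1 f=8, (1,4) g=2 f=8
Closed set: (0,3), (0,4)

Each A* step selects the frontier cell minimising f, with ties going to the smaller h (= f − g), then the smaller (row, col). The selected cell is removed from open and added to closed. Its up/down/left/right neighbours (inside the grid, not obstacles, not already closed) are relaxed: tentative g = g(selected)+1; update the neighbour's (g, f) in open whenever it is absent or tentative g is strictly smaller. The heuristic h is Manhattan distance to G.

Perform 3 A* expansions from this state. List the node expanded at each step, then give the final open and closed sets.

order=[(0,5) → (1,5) → (1,6)]; open=[(0,2) g=1 f=10, (1,3) g=1 f=8, (1,4) g=2 f=8, (2,5) g=4 f=8]; closed=[(0,3), (0,4), (0,5), (1,5), (1,6)]

step 1: expand (0,5) (f=8, h=6) → closed; open now [(0,2) g=1 f=10, (1,3) g=1 f=8, (1,4) g=2 f=8, (1,5) g=3 f=8]
step 2: expand (1,5) (f=8, h=5) → closed; open now [(0,2) g=1 f=10, (1,3) g=1 f=8, (1,4) g=2 f=8, (1,6) g=4 f=8, (2,5) g=4 f=8]
step 3: expand (1,6) (f=8, h=4) → closed; open now [(0,2) g=1 f=10, (1,3) g=1 f=8, (1,4) g=2 f=8, (2,5) g=4 f=8]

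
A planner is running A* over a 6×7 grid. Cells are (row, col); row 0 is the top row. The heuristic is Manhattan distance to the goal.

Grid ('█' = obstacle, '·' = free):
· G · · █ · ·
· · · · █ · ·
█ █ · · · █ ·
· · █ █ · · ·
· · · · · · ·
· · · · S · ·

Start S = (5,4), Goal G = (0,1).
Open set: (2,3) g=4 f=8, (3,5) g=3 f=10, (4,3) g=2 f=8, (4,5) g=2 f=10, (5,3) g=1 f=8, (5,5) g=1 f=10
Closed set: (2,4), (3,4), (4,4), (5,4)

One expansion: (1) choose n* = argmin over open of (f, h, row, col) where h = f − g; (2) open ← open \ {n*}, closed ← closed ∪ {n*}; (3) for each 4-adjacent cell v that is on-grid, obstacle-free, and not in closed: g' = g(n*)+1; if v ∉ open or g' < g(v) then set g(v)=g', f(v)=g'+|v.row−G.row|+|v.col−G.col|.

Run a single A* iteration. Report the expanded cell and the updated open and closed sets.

expanded=(2,3); open=[(1,3) g=5 f=8, (2,2) g=5 f=8, (3,5) g=3 f=10, (4,3) g=2 f=8, (4,5) g=2 f=10, (5,3) g=1 f=8, (5,5) g=1 f=10]; closed=[(2,3), (2,4), (3,4), (4,4), (5,4)]

step 1: expand (2,3) (f=8, h=4) → closed; open now [(1,3) g=5 f=8, (2,2) g=5 f=8, (3,5) g=3 f=10, (4,3) g=2 f=8, (4,5) g=2 f=10, (5,3) g=1 f=8, (5,5) g=1 f=10]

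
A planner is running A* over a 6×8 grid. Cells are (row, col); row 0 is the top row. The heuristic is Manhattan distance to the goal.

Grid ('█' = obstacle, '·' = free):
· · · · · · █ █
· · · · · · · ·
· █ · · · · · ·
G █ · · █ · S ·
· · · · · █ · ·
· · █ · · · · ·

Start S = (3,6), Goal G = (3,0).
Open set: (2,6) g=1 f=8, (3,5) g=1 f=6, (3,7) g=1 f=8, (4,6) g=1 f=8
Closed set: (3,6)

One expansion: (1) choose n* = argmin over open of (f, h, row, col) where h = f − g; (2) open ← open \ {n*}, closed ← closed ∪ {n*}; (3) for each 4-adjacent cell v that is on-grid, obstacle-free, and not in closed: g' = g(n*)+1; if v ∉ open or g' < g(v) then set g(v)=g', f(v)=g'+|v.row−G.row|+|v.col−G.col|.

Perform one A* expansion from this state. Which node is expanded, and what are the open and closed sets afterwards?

step 1: expand (3,5) (f=6, h=5) → closed; open now [(2,5) g=2 f=8, (2,6) g=1 f=8, (3,7) g=1 f=8, (4,6) g=1 f=8]

expanded=(3,5); open=[(2,5) g=2 f=8, (2,6) g=1 f=8, (3,7) g=1 f=8, (4,6) g=1 f=8]; closed=[(3,5), (3,6)]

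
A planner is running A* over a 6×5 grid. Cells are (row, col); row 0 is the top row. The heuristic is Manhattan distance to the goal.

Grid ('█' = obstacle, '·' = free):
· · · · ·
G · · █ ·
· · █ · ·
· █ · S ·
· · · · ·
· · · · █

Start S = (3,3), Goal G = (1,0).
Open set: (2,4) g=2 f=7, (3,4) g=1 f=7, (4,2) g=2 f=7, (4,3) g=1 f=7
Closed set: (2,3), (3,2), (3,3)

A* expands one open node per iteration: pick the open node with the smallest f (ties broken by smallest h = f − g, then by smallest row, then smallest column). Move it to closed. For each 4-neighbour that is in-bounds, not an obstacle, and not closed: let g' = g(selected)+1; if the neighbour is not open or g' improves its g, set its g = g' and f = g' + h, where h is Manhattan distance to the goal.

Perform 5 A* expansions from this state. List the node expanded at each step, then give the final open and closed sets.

order=[(2,4) → (1,4) → (4,2) → (4,1) → (4,0)]; open=[(0,4) g=4 f=9, (3,0) g=5 f=7, (3,4) g=1 f=7, (4,3) g=1 f=7, (5,0) g=5 f=9, (5,1) g=4 f=9, (5,2) g=3 f=9]; closed=[(1,4), (2,3), (2,4), (3,2), (3,3), (4,0), (4,1), (4,2)]

step 1: expand (2,4) (f=7, h=5) → closed; open now [(1,4) g=3 f=7, (3,4) g=1 f=7, (4,2) g=2 f=7, (4,3) g=1 f=7]
step 2: expand (1,4) (f=7, h=4) → closed; open now [(0,4) g=4 f=9, (3,4) g=1 f=7, (4,2) g=2 f=7, (4,3) g=1 f=7]
step 3: expand (4,2) (f=7, h=5) → closed; open now [(0,4) g=4 f=9, (3,4) g=1 f=7, (4,1) g=3 f=7, (4,3) g=1 f=7, (5,2) g=3 f=9]
step 4: expand (4,1) (f=7, h=4) → closed; open now [(0,4) g=4 f=9, (3,4) g=1 f=7, (4,0) g=4 f=7, (4,3) g=1 f=7, (5,1) g=4 f=9, (5,2) g=3 f=9]
step 5: expand (4,0) (f=7, h=3) → closed; open now [(0,4) g=4 f=9, (3,0) g=5 f=7, (3,4) g=1 f=7, (4,3) g=1 f=7, (5,0) g=5 f=9, (5,1) g=4 f=9, (5,2) g=3 f=9]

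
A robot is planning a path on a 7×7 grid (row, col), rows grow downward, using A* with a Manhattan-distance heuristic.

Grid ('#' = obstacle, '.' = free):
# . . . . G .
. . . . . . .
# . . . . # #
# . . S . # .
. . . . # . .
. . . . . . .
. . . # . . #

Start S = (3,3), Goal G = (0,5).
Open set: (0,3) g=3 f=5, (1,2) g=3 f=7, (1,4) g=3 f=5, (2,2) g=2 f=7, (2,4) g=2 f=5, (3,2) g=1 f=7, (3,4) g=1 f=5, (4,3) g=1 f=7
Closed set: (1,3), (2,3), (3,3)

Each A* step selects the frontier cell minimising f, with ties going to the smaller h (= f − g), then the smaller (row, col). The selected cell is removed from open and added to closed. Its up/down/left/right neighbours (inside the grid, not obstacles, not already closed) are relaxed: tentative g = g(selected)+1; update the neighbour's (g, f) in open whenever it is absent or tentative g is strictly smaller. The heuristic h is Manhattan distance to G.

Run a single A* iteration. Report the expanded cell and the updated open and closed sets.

expanded=(0,3); open=[(0,2) g=4 f=7, (0,4) g=4 f=5, (1,2) g=3 f=7, (1,4) g=3 f=5, (2,2) g=2 f=7, (2,4) g=2 f=5, (3,2) g=1 f=7, (3,4) g=1 f=5, (4,3) g=1 f=7]; closed=[(0,3), (1,3), (2,3), (3,3)]

step 1: expand (0,3) (f=5, h=2) → closed; open now [(0,2) g=4 f=7, (0,4) g=4 f=5, (1,2) g=3 f=7, (1,4) g=3 f=5, (2,2) g=2 f=7, (2,4) g=2 f=5, (3,2) g=1 f=7, (3,4) g=1 f=5, (4,3) g=1 f=7]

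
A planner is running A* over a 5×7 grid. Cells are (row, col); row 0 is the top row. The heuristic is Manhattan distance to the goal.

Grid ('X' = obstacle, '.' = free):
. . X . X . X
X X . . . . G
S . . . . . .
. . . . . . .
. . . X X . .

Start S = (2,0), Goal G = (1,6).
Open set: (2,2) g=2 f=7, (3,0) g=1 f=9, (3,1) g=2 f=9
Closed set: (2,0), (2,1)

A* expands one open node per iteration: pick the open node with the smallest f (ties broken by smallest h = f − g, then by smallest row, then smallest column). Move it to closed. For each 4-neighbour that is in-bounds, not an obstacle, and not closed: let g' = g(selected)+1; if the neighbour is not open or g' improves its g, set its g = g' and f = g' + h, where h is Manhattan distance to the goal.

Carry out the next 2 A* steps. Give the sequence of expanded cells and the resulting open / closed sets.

order=[(2,2) → (1,2)]; open=[(1,3) g=4 f=7, (2,3) g=3 f=7, (3,0) g=1 f=9, (3,1) g=2 f=9, (3,2) g=3 f=9]; closed=[(1,2), (2,0), (2,1), (2,2)]

step 1: expand (2,2) (f=7, h=5) → closed; open now [(1,2) g=3 f=7, (2,3) g=3 f=7, (3,0) g=1 f=9, (3,1) g=2 f=9, (3,2) g=3 f=9]
step 2: expand (1,2) (f=7, h=4) → closed; open now [(1,3) g=4 f=7, (2,3) g=3 f=7, (3,0) g=1 f=9, (3,1) g=2 f=9, (3,2) g=3 f=9]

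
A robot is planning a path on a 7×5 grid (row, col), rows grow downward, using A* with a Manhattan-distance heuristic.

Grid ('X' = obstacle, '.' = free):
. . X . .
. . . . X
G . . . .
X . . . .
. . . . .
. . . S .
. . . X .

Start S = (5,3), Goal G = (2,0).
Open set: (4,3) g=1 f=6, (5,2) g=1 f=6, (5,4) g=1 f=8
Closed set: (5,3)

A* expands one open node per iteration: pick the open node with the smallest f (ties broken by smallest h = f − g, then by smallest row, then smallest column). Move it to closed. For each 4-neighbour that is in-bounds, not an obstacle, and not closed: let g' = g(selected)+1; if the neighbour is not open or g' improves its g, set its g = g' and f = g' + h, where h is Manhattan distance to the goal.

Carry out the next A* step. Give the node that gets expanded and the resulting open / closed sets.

step 1: expand (4,3) (f=6, h=5) → closed; open now [(3,3) g=2 f=6, (4,2) g=2 f=6, (4,4) g=2 f=8, (5,2) g=1 f=6, (5,4) g=1 f=8]

expanded=(4,3); open=[(3,3) g=2 f=6, (4,2) g=2 f=6, (4,4) g=2 f=8, (5,2) g=1 f=6, (5,4) g=1 f=8]; closed=[(4,3), (5,3)]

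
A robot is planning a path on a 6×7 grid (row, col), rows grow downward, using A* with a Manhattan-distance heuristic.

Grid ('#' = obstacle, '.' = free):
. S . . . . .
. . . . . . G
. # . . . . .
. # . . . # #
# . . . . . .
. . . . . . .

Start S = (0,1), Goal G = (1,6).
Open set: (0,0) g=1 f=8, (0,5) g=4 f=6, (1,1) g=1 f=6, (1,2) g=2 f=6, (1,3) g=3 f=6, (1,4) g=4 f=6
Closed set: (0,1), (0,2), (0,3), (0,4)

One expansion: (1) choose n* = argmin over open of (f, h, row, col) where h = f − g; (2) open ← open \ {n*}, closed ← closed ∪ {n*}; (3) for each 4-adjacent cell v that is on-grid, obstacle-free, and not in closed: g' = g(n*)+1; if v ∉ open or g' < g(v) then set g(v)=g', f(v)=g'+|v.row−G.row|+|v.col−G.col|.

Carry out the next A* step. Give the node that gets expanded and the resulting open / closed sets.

step 1: expand (0,5) (f=6, h=2) → closed; open now [(0,0) g=1 f=8, (0,6) g=5 f=6, (1,1) g=1 f=6, (1,2) g=2 f=6, (1,3) g=3 f=6, (1,4) g=4 f=6, (1,5) g=5 f=6]

expanded=(0,5); open=[(0,0) g=1 f=8, (0,6) g=5 f=6, (1,1) g=1 f=6, (1,2) g=2 f=6, (1,3) g=3 f=6, (1,4) g=4 f=6, (1,5) g=5 f=6]; closed=[(0,1), (0,2), (0,3), (0,4), (0,5)]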